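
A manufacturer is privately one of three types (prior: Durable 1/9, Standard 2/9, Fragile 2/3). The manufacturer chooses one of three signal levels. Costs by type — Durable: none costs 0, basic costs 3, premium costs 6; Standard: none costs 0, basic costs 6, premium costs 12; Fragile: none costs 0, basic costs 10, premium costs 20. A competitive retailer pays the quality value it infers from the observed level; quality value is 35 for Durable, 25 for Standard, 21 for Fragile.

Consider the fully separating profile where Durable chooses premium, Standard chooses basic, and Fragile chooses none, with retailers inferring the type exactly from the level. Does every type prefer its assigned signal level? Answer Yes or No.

Separating prices: premium → 35, basic → 25, none → 21.
Durable (assigned premium): none: 21 − 0 = 21; basic: 25 − 3 = 22; premium: 35 − 6 = 29. Durable stays.
Standard (assigned basic): none: 21 − 0 = 21; basic: 25 − 6 = 19; premium: 35 − 12 = 23. Standard prefers premium.
Fragile (assigned none): none: 21 − 0 = 21; basic: 25 − 10 = 15; premium: 35 − 20 = 15. Fragile stays.
At least one type deviates; the separating profile fails.

No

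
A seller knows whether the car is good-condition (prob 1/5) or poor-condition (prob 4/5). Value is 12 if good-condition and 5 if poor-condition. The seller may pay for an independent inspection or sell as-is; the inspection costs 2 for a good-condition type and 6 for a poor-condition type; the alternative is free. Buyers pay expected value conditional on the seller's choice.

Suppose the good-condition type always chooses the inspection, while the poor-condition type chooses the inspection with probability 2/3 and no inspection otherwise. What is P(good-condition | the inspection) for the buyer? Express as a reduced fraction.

P(the inspection) = (1/5)·1 + (4/5)·(2/3) = 11/15.
By Bayes' rule, P(good-condition | the inspection) = (1/5) / (11/15) = 3/11.

3/11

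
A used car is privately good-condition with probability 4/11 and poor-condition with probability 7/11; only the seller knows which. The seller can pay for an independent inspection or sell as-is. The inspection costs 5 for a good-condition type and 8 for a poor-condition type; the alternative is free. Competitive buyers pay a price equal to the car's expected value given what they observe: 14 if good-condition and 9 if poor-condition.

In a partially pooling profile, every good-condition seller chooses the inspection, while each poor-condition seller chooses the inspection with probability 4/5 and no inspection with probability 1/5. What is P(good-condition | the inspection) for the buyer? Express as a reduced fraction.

P(the inspection) = (4/11)·1 + (7/11)·(4/5) = 48/55.
By Bayes' rule, P(good-condition | the inspection) = (4/11) / (48/55) = 5/12.

5/12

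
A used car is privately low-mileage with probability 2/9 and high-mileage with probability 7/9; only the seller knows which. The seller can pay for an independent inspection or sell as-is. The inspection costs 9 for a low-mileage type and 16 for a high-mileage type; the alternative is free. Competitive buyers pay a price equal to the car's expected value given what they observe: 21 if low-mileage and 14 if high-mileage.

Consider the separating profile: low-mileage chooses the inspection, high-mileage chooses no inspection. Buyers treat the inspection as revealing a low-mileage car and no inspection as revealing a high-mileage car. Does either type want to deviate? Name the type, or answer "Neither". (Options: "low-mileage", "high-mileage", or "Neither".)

The inspection pays 21; no inspection pays 14.
low-mileage: assigned the inspection, nets 21 − 9 = 12; deviating to no inspection nets 14.
high-mileage: assigned no inspection, nets 14; deviating to the inspection nets 21 − 16 = 5.
The low-mileage type gains 2 by deviating.

low-mileage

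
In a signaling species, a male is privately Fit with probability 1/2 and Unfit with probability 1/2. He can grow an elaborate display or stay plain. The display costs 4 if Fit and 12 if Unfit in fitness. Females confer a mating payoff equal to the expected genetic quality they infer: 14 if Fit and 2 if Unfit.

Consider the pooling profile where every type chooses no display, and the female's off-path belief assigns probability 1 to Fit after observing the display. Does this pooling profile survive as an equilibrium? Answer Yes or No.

On path, the female holds the prior and pays 1/2·14 + 1/2·2 = 8. Off path (the display), believing Fit, it pays 14.
Fit: no display nets 8; the display nets 14 − 4 = 10. Fit would deviate.
Unfit: no display nets 8; the display nets 14 − 12 = 2. Unfit stays.
A type deviates, so pooling fails.

No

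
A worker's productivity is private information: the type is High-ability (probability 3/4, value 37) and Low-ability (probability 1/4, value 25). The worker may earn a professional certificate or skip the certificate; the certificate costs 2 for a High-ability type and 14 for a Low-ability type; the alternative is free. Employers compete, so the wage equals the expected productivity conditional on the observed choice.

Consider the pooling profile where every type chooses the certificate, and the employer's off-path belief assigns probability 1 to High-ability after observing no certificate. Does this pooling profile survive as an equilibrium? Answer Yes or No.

On path, the employer holds the prior and pays 3/4·37 + 1/4·25 = 34. Off path (no certificate), believing High-ability, it pays 37.
High-ability: the certificate nets 34 − 2 = 32; no certificate nets 37. High-ability would deviate.
Low-ability: the certificate nets 34 − 14 = 20; no certificate nets 37. Low-ability would deviate.
A type deviates, so pooling fails.

No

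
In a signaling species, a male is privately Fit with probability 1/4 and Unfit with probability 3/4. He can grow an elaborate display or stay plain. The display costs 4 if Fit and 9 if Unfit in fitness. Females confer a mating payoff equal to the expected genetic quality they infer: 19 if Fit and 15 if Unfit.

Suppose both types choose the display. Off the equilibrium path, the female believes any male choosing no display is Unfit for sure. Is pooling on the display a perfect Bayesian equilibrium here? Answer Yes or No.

On path, the female holds the prior and pays 1/4·19 + 3/4·15 = 16. Off path (no display), believing Unfit, it pays 15.
Fit: the display nets 16 − 4 = 12; no display nets 15. Fit would deviate.
Unfit: the display nets 16 − 9 = 7; no display nets 15. Unfit would deviate.
A type deviates, so pooling fails.

No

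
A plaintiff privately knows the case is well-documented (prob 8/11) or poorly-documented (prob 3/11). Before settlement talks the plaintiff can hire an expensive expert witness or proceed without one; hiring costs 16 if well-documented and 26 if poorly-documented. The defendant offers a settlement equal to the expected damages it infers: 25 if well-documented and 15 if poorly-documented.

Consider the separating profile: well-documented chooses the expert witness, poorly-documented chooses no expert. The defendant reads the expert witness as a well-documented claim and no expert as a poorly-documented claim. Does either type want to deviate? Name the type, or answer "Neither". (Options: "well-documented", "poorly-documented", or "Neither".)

The expert witness pays 25; no expert pays 15.
well-documented: assigned the expert witness, nets 25 − 16 = 9; deviating to no expert nets 15.
poorly-documented: assigned no expert, nets 15; deviating to the expert witness nets 25 − 26 = -1.
The well-documented type gains 6 by deviating.

well-documented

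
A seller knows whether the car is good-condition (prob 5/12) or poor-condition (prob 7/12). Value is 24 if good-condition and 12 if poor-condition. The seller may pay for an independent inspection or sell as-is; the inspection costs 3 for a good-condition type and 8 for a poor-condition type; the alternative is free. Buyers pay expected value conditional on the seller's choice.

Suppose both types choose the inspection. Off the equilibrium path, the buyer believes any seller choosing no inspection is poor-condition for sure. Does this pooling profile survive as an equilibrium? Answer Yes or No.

No

On path, the buyer holds the prior and pays 5/12·24 + 7/12·12 = 17. Off path (no inspection), believing poor-condition, it pays 12.
good-condition: the inspection nets 17 − 3 = 14; no inspection nets 12. good-condition stays.
poor-condition: the inspection nets 17 − 8 = 9; no inspection nets 12. poor-condition would deviate.
A type deviates, so pooling fails.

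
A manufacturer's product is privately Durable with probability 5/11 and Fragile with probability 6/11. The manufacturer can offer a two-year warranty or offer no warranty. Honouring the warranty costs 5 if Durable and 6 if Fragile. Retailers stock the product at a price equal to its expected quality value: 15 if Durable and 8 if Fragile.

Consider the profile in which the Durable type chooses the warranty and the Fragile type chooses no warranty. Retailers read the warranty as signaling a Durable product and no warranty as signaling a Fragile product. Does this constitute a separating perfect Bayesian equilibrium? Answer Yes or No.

No

Under these beliefs, the warranty earns price 15 and no warranty earns price 8.
Durable: the warranty nets 15 − 5 = 10; no warranty nets 8. Durable prefers the warranty.
Fragile: the warranty nets 15 − 6 = 9; no warranty nets 8. Fragile would deviate to the warranty.
Fragile has a profitable deviation, so the profile is not an equilibrium.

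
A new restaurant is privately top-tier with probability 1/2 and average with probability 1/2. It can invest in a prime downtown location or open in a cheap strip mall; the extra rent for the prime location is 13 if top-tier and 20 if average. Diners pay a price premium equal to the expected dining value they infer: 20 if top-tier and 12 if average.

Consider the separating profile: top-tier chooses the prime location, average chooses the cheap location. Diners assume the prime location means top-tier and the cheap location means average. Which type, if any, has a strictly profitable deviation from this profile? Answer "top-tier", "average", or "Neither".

top-tier

The prime location pays 20; the cheap location pays 12.
top-tier: assigned the prime location, nets 20 − 13 = 7; deviating to the cheap location nets 12.
average: assigned the cheap location, nets 12; deviating to the prime location nets 20 − 20 = 0.
The top-tier type gains 5 by deviating.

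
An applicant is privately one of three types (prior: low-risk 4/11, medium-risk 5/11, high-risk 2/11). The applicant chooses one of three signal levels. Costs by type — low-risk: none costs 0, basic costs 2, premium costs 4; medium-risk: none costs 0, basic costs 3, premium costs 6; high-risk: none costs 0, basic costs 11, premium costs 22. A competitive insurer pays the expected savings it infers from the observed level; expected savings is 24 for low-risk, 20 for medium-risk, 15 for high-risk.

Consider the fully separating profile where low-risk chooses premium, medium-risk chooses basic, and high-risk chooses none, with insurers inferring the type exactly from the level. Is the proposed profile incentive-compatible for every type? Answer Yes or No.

Separating rebates: premium → 24, basic → 20, none → 15.
low-risk (assigned premium): none: 15 − 0 = 15; basic: 20 − 2 = 18; premium: 24 − 4 = 20. low-risk stays.
medium-risk (assigned basic): none: 15 − 0 = 15; basic: 20 − 3 = 17; premium: 24 − 6 = 18. medium-risk prefers premium.
high-risk (assigned none): none: 15 − 0 = 15; basic: 20 − 11 = 9; premium: 24 − 22 = 2. high-risk stays.
At least one type deviates; the separating profile fails.

No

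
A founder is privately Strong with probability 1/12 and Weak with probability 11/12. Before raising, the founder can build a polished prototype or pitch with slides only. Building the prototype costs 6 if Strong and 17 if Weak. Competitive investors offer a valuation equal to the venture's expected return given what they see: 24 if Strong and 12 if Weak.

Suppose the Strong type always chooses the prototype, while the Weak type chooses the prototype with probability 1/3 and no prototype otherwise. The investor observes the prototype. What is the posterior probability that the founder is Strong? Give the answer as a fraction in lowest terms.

3/14

P(the prototype) = (1/12)·1 + (11/12)·(1/3) = 7/18.
By Bayes' rule, P(Strong | the prototype) = (1/12) / (7/18) = 3/14.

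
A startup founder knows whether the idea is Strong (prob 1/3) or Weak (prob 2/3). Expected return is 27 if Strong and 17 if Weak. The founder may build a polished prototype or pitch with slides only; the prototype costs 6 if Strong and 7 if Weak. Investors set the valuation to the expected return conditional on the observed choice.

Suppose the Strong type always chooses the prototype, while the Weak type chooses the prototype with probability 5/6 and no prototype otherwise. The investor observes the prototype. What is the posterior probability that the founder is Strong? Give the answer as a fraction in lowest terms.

3/8

P(the prototype) = (1/3)·1 + (2/3)·(5/6) = 8/9.
By Bayes' rule, P(Strong | the prototype) = (1/3) / (8/9) = 3/8.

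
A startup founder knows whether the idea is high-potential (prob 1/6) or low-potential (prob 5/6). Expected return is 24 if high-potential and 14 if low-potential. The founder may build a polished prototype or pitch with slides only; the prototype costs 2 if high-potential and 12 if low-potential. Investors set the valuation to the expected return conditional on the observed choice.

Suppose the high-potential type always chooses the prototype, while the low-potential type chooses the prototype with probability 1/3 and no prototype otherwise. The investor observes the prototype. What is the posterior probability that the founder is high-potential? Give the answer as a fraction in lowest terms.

P(the prototype) = (1/6)·1 + (5/6)·(1/3) = 4/9.
By Bayes' rule, P(high-potential | the prototype) = (1/6) / (4/9) = 3/8.

3/8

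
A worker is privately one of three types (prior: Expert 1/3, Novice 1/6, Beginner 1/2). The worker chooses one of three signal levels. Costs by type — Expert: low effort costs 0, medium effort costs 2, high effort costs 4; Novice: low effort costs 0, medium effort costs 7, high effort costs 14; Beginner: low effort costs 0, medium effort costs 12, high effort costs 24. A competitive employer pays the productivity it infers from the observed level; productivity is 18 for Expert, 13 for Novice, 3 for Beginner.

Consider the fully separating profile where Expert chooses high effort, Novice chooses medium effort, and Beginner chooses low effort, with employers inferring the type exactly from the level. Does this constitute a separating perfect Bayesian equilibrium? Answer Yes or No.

Yes

Separating wages: high effort → 18, medium effort → 13, low effort → 3.
Expert (assigned high effort): low effort: 3 − 0 = 3; medium effort: 13 − 2 = 11; high effort: 18 − 4 = 14. Expert stays.
Novice (assigned medium effort): low effort: 3 − 0 = 3; medium effort: 13 − 7 = 6; high effort: 18 − 14 = 4. Novice stays.
Beginner (assigned low effort): low effort: 3 − 0 = 3; medium effort: 13 − 12 = 1; high effort: 18 − 24 = -6. Beginner stays.
Every type prefers its assigned level; separation holds.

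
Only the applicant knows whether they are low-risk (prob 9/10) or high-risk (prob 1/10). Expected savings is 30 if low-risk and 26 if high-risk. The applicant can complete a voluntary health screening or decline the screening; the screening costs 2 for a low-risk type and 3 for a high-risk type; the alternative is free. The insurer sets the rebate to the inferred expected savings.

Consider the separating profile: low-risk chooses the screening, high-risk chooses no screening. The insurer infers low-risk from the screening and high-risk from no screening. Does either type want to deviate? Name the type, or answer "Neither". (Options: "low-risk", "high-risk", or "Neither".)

The screening pays 30; no screening pays 26.
low-risk: assigned the screening, nets 30 − 2 = 28; deviating to no screening nets 26.
high-risk: assigned no screening, nets 26; deviating to the screening nets 30 − 3 = 27.
The high-risk type gains 1 by deviating.

high-risk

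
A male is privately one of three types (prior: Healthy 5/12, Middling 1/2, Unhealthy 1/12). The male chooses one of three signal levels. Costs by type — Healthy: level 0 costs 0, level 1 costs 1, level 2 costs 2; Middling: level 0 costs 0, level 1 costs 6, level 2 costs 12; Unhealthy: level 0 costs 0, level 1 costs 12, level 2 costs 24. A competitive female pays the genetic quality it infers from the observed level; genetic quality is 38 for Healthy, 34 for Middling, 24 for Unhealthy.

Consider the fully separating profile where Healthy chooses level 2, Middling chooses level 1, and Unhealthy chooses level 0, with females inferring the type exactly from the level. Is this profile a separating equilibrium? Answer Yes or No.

Yes

Separating mating payoffs: level 2 → 38, level 1 → 34, level 0 → 24.
Healthy (assigned level 2): level 0: 24 − 0 = 24; level 1: 34 − 1 = 33; level 2: 38 − 2 = 36. Healthy stays.
Middling (assigned level 1): level 0: 24 − 0 = 24; level 1: 34 − 6 = 28; level 2: 38 − 12 = 26. Middling stays.
Unhealthy (assigned level 0): level 0: 24 − 0 = 24; level 1: 34 − 12 = 22; level 2: 38 − 24 = 14. Unhealthy stays.
Every type prefers its assigned level; separation holds.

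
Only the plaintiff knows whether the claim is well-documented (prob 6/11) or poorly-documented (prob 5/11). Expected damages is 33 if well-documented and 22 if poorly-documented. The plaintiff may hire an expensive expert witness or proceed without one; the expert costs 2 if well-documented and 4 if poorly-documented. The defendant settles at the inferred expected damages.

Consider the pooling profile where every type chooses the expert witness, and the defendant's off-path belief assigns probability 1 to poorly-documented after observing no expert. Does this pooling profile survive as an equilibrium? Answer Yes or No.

On path, the defendant holds the prior and pays 6/11·33 + 5/11·22 = 28. Off path (no expert), believing poorly-documented, it pays 22.
well-documented: the expert witness nets 28 − 2 = 26; no expert nets 22. well-documented stays.
poorly-documented: the expert witness nets 28 − 4 = 24; no expert nets 22. poorly-documented stays.
No type deviates, so pooling is sustained.

Yes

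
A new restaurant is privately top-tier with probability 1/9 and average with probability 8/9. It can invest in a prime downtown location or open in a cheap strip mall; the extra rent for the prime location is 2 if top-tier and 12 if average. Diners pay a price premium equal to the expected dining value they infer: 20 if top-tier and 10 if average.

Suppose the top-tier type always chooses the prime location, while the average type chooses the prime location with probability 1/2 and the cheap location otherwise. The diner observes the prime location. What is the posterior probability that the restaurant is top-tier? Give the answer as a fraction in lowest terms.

1/5

P(the prime location) = (1/9)·1 + (8/9)·(1/2) = 5/9.
By Bayes' rule, P(top-tier | the prime location) = (1/9) / (5/9) = 1/5.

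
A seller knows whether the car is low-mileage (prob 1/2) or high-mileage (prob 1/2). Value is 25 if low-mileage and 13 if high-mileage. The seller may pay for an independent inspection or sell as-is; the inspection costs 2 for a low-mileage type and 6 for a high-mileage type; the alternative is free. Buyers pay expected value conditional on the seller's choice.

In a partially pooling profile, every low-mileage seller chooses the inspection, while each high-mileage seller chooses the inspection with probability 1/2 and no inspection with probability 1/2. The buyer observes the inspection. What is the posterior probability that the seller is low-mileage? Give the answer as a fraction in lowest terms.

2/3

P(the inspection) = (1/2)·1 + (1/2)·(1/2) = 3/4.
By Bayes' rule, P(low-mileage | the inspection) = (1/2) / (3/4) = 2/3.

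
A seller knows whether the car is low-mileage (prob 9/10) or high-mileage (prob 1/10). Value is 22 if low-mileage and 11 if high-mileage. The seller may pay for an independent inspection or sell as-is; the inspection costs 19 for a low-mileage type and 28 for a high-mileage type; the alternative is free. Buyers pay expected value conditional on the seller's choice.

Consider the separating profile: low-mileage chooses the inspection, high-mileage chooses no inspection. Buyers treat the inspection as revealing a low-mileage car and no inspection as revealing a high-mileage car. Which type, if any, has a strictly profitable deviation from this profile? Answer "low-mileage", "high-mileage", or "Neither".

The inspection pays 22; no inspection pays 11.
low-mileage: assigned the inspection, nets 22 − 19 = 3; deviating to no inspection nets 11.
high-mileage: assigned no inspection, nets 11; deviating to the inspection nets 22 − 28 = -6.
The low-mileage type gains 8 by deviating.

low-mileage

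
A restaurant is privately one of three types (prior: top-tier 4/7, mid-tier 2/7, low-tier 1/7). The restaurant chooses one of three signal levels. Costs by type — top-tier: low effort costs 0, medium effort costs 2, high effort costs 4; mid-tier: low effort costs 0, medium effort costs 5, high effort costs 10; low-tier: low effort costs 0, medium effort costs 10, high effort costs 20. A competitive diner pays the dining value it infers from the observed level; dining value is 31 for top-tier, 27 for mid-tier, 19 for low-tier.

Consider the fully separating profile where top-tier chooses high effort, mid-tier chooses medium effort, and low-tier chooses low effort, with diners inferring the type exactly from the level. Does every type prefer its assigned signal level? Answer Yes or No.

Separating price premiums: high effort → 31, medium effort → 27, low effort → 19.
top-tier (assigned high effort): low effort: 19 − 0 = 19; medium effort: 27 − 2 = 25; high effort: 31 − 4 = 27. top-tier stays.
mid-tier (assigned medium effort): low effort: 19 − 0 = 19; medium effort: 27 − 5 = 22; high effort: 31 − 10 = 21. mid-tier stays.
low-tier (assigned low effort): low effort: 19 − 0 = 19; medium effort: 27 − 10 = 17; high effort: 31 − 20 = 11. low-tier stays.
Every type prefers its assigned level; separation holds.

Yes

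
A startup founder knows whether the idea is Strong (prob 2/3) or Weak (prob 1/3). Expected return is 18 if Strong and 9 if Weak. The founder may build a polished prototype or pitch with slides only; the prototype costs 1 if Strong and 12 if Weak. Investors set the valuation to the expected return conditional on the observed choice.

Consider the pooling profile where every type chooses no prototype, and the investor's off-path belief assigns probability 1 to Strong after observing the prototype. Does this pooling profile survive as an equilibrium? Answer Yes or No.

No

On path, the investor holds the prior and pays 2/3·18 + 1/3·9 = 15. Off path (the prototype), believing Strong, it pays 18.
Strong: no prototype nets 15; the prototype nets 18 − 1 = 17. Strong would deviate.
Weak: no prototype nets 15; the prototype nets 18 − 12 = 6. Weak stays.
A type deviates, so pooling fails.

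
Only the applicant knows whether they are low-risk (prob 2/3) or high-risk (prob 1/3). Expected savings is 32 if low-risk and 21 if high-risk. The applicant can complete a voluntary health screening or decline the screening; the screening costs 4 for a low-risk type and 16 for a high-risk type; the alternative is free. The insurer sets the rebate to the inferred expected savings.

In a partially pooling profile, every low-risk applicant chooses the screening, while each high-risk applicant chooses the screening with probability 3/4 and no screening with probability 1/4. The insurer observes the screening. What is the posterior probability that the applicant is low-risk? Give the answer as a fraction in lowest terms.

8/11

P(the screening) = (2/3)·1 + (1/3)·(3/4) = 11/12.
By Bayes' rule, P(low-risk | the screening) = (2/3) / (11/12) = 8/11.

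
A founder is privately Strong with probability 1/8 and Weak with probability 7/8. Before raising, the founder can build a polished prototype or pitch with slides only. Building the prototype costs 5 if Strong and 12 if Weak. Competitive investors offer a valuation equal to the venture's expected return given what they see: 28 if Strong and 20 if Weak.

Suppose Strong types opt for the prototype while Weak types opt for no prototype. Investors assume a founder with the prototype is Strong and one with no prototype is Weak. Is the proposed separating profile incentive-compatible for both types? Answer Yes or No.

Under these beliefs, the prototype earns valuation 28 and no prototype earns valuation 20.
Strong: the prototype nets 28 − 5 = 23; no prototype nets 20. Strong prefers the prototype.
Weak: the prototype nets 28 − 12 = 16; no prototype nets 20. Weak prefers no prototype.
Neither type deviates, so the separating profile is an equilibrium.

Yes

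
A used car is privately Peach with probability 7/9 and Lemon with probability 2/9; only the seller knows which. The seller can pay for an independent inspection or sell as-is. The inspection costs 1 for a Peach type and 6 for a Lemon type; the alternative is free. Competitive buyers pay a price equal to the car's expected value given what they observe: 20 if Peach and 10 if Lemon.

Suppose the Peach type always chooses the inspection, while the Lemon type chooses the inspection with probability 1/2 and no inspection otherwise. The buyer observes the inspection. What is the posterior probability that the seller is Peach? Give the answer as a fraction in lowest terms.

P(the inspection) = (7/9)·1 + (2/9)·(1/2) = 8/9.
By Bayes' rule, P(Peach | the inspection) = (7/9) / (8/9) = 7/8.

7/8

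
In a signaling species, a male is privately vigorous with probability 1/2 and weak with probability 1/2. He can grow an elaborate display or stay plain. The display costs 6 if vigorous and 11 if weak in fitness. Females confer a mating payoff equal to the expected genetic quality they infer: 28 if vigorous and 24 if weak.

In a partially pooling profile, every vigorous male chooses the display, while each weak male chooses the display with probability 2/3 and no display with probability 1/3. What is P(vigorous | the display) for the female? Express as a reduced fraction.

P(the display) = (1/2)·1 + (1/2)·(2/3) = 5/6.
By Bayes' rule, P(vigorous | the display) = (1/2) / (5/6) = 3/5.

3/5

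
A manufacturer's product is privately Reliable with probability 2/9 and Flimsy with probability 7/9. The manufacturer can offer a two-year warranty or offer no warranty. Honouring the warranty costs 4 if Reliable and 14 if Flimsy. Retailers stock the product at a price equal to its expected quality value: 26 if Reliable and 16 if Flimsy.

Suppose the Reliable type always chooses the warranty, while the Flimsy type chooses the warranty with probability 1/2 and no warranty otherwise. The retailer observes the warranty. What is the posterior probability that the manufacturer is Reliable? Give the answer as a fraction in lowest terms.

P(the warranty) = (2/9)·1 + (7/9)·(1/2) = 11/18.
By Bayes' rule, P(Reliable | the warranty) = (2/9) / (11/18) = 4/11.

4/11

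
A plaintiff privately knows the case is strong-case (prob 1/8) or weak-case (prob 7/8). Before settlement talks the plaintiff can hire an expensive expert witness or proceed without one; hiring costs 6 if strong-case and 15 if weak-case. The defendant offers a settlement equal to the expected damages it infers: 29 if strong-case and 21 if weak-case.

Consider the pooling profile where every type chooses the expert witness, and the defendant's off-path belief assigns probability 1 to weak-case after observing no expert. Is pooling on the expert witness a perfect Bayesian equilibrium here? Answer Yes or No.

On path, the defendant holds the prior and pays 1/8·29 + 7/8·21 = 22. Off path (no expert), believing weak-case, it pays 21.
strong-case: the expert witness nets 22 − 6 = 16; no expert nets 21. strong-case would deviate.
weak-case: the expert witness nets 22 − 15 = 7; no expert nets 21. weak-case would deviate.
A type deviates, so pooling fails.

No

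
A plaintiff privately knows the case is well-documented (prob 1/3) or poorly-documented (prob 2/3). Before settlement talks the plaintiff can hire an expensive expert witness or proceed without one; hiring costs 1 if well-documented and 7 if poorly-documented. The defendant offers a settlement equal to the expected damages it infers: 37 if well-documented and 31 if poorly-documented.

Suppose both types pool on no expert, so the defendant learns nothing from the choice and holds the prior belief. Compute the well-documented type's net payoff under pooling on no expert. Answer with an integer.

33

Pooled settlement = 1/3·37 + 2/3·31 = 33.
well-documented pays no cost for no expert, so net payoff = 33.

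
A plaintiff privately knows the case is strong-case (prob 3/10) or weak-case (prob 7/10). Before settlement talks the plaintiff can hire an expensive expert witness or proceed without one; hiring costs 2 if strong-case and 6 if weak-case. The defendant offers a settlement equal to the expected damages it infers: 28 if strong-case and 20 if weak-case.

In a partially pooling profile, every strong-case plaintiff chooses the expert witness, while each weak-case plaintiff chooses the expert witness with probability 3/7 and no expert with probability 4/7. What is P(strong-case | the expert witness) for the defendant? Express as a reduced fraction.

1/2

P(the expert witness) = (3/10)·1 + (7/10)·(3/7) = 3/5.
By Bayes' rule, P(strong-case | the expert witness) = (3/10) / (3/5) = 1/2.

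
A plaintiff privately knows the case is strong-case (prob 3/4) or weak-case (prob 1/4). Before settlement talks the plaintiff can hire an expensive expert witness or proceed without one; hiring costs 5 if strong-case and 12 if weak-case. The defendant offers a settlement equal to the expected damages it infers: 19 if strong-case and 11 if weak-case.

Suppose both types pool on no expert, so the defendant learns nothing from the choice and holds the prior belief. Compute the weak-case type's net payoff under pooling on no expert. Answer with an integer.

17

Pooled settlement = 3/4·19 + 1/4·11 = 17.
weak-case pays no cost for no expert, so net payoff = 17.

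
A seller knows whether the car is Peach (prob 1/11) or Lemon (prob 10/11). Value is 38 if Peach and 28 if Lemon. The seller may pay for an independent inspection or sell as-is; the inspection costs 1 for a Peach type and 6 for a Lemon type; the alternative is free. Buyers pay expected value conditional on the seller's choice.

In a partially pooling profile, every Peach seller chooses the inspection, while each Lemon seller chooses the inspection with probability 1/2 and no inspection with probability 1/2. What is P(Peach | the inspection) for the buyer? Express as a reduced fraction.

P(the inspection) = (1/11)·1 + (10/11)·(1/2) = 6/11.
By Bayes' rule, P(Peach | the inspection) = (1/11) / (6/11) = 1/6.

1/6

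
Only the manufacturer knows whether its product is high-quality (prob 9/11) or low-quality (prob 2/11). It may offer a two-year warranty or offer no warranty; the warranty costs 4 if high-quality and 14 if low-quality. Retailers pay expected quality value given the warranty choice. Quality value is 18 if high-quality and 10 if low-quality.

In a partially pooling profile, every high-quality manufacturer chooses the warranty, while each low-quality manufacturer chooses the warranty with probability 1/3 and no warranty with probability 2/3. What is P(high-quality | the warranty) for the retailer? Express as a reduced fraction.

27/29

P(the warranty) = (9/11)·1 + (2/11)·(1/3) = 29/33.
By Bayes' rule, P(high-quality | the warranty) = (9/11) / (29/33) = 27/29.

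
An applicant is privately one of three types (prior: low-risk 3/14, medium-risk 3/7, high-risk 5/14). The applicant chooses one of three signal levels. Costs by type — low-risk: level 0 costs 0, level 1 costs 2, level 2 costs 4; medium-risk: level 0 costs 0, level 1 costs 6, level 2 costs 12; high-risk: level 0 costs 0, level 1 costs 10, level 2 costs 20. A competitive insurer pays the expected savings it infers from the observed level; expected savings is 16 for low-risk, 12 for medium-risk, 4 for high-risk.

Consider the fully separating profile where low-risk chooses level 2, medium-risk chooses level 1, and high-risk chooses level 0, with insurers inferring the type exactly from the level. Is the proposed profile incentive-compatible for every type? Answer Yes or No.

Separating rebates: level 2 → 16, level 1 → 12, level 0 → 4.
low-risk (assigned level 2): level 0: 4 − 0 = 4; level 1: 12 − 2 = 10; level 2: 16 − 4 = 12. low-risk stays.
medium-risk (assigned level 1): level 0: 4 − 0 = 4; level 1: 12 − 6 = 6; level 2: 16 − 12 = 4. medium-risk stays.
high-risk (assigned level 0): level 0: 4 − 0 = 4; level 1: 12 − 10 = 2; level 2: 16 − 20 = -4. high-risk stays.
Every type prefers its assigned level; separation holds.

Yes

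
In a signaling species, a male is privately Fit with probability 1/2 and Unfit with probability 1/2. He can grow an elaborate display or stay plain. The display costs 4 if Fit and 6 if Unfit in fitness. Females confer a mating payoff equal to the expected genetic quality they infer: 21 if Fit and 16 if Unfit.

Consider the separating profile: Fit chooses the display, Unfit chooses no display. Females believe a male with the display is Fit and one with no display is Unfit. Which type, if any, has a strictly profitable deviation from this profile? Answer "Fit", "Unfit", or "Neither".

Neither

The display pays 21; no display pays 16.
Fit: assigned the display, nets 21 − 4 = 17; deviating to no display nets 16.
Unfit: assigned no display, nets 16; deviating to the display nets 21 − 6 = 15.
Both types strictly prefer their assigned action; no profitable deviation.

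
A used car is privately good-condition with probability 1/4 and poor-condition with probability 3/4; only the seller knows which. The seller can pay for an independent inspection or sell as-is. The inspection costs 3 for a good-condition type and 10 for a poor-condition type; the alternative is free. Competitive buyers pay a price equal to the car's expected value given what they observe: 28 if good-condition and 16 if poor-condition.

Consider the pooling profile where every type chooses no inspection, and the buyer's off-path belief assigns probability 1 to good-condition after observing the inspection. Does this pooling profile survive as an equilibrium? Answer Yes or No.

On path, the buyer holds the prior and pays 1/4·28 + 3/4·16 = 19. Off path (the inspection), believing good-condition, it pays 28.
good-condition: no inspection nets 19; the inspection nets 28 − 3 = 25. good-condition would deviate.
poor-condition: no inspection nets 19; the inspection nets 28 − 10 = 18. poor-condition stays.
A type deviates, so pooling fails.

No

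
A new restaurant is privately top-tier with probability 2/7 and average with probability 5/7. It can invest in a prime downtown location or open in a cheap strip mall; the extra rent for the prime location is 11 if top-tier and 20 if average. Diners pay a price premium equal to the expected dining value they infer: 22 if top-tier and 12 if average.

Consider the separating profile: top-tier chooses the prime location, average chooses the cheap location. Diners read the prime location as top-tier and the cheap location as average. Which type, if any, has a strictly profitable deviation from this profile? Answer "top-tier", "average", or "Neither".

The prime location pays 22; the cheap location pays 12.
top-tier: assigned the prime location, nets 22 − 11 = 11; deviating to the cheap location nets 12.
average: assigned the cheap location, nets 12; deviating to the prime location nets 22 − 20 = 2.
The top-tier type gains 1 by deviating.

top-tier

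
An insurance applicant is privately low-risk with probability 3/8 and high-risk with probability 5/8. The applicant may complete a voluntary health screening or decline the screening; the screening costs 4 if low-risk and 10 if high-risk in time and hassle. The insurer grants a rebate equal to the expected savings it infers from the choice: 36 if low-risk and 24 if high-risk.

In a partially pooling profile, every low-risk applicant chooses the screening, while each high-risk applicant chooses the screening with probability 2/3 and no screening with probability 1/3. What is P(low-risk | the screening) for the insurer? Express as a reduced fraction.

P(the screening) = (3/8)·1 + (5/8)·(2/3) = 19/24.
By Bayes' rule, P(low-risk | the screening) = (3/8) / (19/24) = 9/19.

9/19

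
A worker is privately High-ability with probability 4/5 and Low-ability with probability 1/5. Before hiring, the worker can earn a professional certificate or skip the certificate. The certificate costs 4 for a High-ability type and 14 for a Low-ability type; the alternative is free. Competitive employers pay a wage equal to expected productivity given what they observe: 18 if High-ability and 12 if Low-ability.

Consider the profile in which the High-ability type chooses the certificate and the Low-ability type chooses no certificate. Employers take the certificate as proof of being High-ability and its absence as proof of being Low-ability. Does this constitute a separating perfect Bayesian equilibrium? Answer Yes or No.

Under these beliefs, the certificate earns wage 18 and no certificate earns wage 12.
High-ability: the certificate nets 18 − 4 = 14; no certificate nets 12. High-ability prefers the certificate.
Low-ability: the certificate nets 18 − 14 = 4; no certificate nets 12. Low-ability prefers no certificate.
Neither type deviates, so the separating profile is an equilibrium.

Yes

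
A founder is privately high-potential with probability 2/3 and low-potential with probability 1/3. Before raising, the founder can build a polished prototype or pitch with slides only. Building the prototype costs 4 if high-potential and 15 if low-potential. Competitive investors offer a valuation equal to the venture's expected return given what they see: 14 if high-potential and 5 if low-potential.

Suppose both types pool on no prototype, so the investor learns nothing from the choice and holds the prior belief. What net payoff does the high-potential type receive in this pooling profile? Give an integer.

Pooled valuation = 2/3·14 + 1/3·5 = 11.
high-potential pays no cost for no prototype, so net payoff = 11.

11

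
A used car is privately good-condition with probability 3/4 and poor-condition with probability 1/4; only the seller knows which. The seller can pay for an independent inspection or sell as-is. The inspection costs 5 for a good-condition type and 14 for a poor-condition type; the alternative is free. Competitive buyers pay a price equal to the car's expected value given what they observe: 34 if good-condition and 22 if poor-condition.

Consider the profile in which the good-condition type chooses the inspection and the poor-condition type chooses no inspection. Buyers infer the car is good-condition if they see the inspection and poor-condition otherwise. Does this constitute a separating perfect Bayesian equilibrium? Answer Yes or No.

Under these beliefs, the inspection earns price 34 and no inspection earns price 22.
good-condition: the inspection nets 34 − 5 = 29; no inspection nets 22. good-condition prefers the inspection.
poor-condition: the inspection nets 34 − 14 = 20; no inspection nets 22. poor-condition prefers no inspection.
Neither type deviates, so the separating profile is an equilibrium.

Yes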